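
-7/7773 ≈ -0.000901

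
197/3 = 65 + 2/3 ≈ 65.67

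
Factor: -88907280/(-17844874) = 2^3*3^1*5^1*7^1*11^1*17^1*283^1*617^(-1)*14461^(-1) = 44453640/8922437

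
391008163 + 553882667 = 944890830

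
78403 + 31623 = 110026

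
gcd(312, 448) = 8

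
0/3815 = 0 = 0.00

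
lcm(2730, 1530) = 139230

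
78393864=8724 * 8986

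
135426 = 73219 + 62207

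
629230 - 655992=-26762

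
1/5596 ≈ 0.000179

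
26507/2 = 13253 + 1/2 = 13253.50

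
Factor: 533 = 13^1*41^1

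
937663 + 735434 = 1673097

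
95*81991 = 7789145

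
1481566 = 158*9377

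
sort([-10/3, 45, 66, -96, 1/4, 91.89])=[-96, -10/3, 1/4, 45, 66, 91.89]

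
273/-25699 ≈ -0.0106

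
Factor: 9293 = 9293^1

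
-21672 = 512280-533952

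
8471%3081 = 2309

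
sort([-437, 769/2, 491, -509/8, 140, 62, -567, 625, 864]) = [-567, -437, -509/8, 62, 140, 769/2, 491, 625, 864]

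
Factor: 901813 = 11^2*29^1*257^1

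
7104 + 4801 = 11905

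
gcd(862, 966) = 2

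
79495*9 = 715455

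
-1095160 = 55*(-19912)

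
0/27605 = 0 = 0.00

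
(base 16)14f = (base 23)ed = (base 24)dn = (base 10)335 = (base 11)285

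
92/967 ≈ 0.0951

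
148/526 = 74/263 ≈ 0.281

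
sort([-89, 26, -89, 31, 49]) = [-89, -89, 26, 31, 49]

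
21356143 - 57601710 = -36245567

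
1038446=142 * 7313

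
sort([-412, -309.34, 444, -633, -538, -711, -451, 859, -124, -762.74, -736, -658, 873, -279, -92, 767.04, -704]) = [-762.74, -736, -711, -704, -658, -633, -538, -451, -412, -309.34, -279, -124, -92, 444, 767.04, 859, 873]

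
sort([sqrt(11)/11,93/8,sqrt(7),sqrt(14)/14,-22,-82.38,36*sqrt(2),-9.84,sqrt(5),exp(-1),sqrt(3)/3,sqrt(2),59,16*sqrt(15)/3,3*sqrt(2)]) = [-82.38,-22,-9.84,sqrt(14)/14,sqrt(11)/11,exp(-1),sqrt(3)/3,sqrt(2),sqrt(5),sqrt(7),3*sqrt(2),93/8,16*sqrt(15)/3,36*sqrt(2),59]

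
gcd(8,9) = 1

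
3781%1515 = 751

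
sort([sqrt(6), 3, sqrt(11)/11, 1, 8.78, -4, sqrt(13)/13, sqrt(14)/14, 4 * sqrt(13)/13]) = [-4, sqrt(14)/14, sqrt(13)/13, sqrt(11)/11, 1, 4 * sqrt(13)/13, sqrt(6), 3, 8.78]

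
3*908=2724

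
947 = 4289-3342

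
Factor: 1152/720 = 2^3 * 5^(-1) = 8/5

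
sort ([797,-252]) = [-252,797]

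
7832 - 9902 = -2070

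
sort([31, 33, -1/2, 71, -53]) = [-53, -1/2, 31, 33, 71]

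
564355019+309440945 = 873795964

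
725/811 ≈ 0.894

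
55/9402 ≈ 0.00585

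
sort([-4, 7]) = [-4, 7]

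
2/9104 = 1/4552 ≈ 0.000220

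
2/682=1/341 ≈ 0.00293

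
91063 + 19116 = 110179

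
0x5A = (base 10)90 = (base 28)36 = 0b1011010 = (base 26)3C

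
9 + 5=14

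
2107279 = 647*3257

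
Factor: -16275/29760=-1*2^(-6)*5^1*7^1=-35/64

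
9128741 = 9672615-543874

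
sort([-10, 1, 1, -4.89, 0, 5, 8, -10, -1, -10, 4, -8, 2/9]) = [-10, -10, -10, -8, -4.89, -1, 0, 2/9, 1, 1, 4, 5, 8]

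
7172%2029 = 1085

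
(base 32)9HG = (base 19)181A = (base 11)7388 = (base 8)23060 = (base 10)9776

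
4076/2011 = 2 + 54/2011 ≈ 2.03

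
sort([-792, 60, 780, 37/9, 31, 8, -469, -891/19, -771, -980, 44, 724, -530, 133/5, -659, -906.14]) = [-980, -906.14, -792, -771, -659, -530, -469, -891/19, 37/9, 8, 133/5, 31, 44, 60, 724, 780]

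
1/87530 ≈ 0.0000114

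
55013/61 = 901 + 52/61 ≈ 901.85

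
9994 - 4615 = 5379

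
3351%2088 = 1263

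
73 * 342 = 24966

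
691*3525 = 2435775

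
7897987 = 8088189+-190202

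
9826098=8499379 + 1326719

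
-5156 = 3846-9002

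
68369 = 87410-19041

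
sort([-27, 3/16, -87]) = [-87, -27, 3/16]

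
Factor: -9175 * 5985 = -1 * 3^2 * 5^3 * 7^1 * 19^1 * 367^1 = -54912375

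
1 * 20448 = 20448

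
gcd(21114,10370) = 34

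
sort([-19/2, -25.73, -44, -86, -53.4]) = [-86, -53.4, -44, -25.73, -19/2]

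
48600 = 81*600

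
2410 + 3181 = 5591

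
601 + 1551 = 2152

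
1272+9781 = 11053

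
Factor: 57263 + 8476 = 3^1 * 17^1 * 1289^1 = 65739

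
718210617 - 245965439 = 472245178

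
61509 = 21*2929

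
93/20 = 4 + 13/20 = 4.65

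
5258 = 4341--917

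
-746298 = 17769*(-42)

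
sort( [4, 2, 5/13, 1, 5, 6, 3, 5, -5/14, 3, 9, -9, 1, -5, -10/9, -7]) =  [-9, -7, -5, -10/9, -5/14, 5/13, 1, 1, 2, 3, 3, 4, 5, 5, 6, 9]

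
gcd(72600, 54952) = 8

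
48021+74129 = 122150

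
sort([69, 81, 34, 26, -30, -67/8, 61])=[-30, -67/8, 26, 34, 61, 69, 81]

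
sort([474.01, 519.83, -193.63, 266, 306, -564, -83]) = [-564, -193.63, -83, 266, 306, 474.01, 519.83]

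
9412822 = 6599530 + 2813292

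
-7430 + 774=-6656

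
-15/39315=-1/2621 ≈ -0.000382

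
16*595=9520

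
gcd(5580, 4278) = 186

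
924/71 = 13 + 1/71 ≈ 13.01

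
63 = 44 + 19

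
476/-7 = -68 = -68.00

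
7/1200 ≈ 0.00583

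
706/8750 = 353/4375 ≈ 0.0807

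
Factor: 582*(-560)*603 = -1*2^5*3^3*5^1*7^1*67^1*97^1 = -196529760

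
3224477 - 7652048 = -4427571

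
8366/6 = 1394 + 1/3 ≈ 1394.33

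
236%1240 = 236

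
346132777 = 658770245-312637468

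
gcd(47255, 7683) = 13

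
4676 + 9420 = 14096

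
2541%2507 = 34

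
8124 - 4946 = 3178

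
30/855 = 2/57≈0.0351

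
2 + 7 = 9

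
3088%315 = 253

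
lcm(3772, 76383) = 305532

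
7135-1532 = 5603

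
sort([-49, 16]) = [-49, 16]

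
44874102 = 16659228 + 28214874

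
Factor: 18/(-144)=-1*2^(-3)=-1/8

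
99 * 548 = 54252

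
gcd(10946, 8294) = 26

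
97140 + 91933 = 189073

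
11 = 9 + 2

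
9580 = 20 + 9560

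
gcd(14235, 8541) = 2847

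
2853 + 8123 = 10976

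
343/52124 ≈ 0.00658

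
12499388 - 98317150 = -85817762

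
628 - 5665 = -5037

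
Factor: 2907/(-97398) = -1*2^(-1)*7^(-1)*17^1*19^1*773^(-1) = -323/10822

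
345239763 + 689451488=1034691251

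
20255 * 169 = 3423095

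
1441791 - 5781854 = -4340063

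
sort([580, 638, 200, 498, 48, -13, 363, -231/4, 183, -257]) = [-257, -231/4, -13, 48, 183, 200, 363, 498, 580, 638]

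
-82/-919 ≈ 0.0892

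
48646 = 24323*2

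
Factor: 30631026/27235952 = 2^(-3) * 3^1 * 83^(-1) * 20509^(-1) * 5105171^1 = 15315513/13617976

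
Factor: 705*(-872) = -1*2^3*3^1*5^1*47^1*109^1 = -614760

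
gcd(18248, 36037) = 1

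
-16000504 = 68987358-84987862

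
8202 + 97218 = 105420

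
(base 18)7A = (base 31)4C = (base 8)210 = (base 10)136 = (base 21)6A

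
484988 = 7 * 69284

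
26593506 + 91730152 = 118323658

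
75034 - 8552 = 66482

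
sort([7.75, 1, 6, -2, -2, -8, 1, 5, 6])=[-8, -2, -2, 1, 1, 5, 6, 6, 7.75]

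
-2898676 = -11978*242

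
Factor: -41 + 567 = 2^1*263^1 = 526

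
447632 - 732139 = -284507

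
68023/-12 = -5668 - 7/12 ≈ -5668.58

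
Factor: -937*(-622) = 2^1*311^1*937^1 = 582814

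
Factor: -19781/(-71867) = 131^1 * 151^1 * 71867^(-1)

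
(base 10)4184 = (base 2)1000001011000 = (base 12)2508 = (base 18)cg8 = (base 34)3l2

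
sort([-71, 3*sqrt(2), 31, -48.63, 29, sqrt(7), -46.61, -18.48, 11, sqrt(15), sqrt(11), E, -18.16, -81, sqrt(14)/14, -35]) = [-81, -71, -48.63, -46.61, -35, -18.48, -18.16, sqrt(14)/14, sqrt(7), E, sqrt(11), sqrt(15), 3*sqrt(2), 11, 29, 31]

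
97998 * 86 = 8427828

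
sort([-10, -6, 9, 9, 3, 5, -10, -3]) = [-10, -10, -6, -3, 3, 5, 9, 9]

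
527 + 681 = 1208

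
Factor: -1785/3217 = -1*3^1*5^1*7^1*17^1*3217^(-1) 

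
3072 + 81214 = 84286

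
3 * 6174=18522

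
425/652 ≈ 0.652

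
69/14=4+13/14 ≈ 4.93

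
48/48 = 1 = 1.00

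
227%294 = 227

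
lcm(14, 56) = 56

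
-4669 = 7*(-667)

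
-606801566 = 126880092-733681658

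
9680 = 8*1210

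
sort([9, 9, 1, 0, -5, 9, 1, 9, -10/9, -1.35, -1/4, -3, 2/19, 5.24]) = [-5, -3, -1.35, -10/9, -1/4, 0, 2/19, 1, 1, 5.24, 9, 9, 9, 9]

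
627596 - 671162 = -43566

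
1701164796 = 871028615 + 830136181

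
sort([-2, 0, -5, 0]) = [-5, -2, 0, 0]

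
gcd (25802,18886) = 266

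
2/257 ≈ 0.00778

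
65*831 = 54015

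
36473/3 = 12157 + 2/3 ≈ 12157.67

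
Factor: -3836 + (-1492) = -1*2^4*3^2*37^1 = -5328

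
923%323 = 277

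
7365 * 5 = 36825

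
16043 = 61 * 263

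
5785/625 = 1157/125≈9.26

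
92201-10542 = 81659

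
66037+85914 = 151951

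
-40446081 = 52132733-92578814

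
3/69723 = 1/23241 ≈ 0.0000430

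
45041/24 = 1876 + 17/24 ≈ 1876.71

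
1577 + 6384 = 7961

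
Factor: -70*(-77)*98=2^2*5^1*7^4*11^1=528220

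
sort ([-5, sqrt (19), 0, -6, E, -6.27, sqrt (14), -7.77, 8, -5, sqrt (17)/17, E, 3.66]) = [-7.77, -6.27, -6, -5, -5, 0, sqrt (17)/17, E, E, 3.66, sqrt (14), sqrt (19), 8]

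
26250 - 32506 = -6256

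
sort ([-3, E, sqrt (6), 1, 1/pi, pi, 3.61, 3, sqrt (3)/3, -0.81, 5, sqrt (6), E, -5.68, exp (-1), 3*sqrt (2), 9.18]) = [-5.68, -3, -0.81, 1/pi, exp (-1), sqrt (3)/3, 1, sqrt (6), sqrt (6), E, E, 3, pi, 3.61, 3*sqrt (2), 5, 9.18]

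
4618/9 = 513 + 1/9 ≈ 513.11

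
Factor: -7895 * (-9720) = 2^3 * 3^5 * 5^2 * 1579^1 = 76739400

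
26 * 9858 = 256308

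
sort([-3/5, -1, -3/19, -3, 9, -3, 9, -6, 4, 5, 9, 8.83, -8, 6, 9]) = [-8, -6, -3, -3, -1, -3/5, -3/19, 4, 5, 6, 8.83, 9, 9, 9, 9]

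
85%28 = 1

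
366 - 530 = -164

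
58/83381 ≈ 0.000696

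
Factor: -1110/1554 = -1*5^1*7^(-1) = -5/7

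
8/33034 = 4/16517 ≈ 0.000242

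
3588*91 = 326508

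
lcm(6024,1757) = 42168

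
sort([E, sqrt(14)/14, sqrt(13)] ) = [sqrt(14)/14, E, sqrt(13)] 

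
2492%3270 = 2492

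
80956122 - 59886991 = 21069131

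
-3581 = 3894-7475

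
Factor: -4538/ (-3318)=3^ (-1)*7^ (-1)*79^ (-1)*2269^1=2269/1659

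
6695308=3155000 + 3540308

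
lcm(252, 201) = 16884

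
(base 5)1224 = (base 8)275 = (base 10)189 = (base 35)5e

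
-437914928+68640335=-369274593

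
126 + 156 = 282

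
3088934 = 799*3866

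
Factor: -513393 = -1 * 3^1 * 171131^1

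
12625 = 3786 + 8839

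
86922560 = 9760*8906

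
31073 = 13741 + 17332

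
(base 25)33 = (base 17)4a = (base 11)71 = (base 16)4e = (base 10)78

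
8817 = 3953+4864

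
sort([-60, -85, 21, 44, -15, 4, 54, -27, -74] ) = [-85, -74, -60, -27, -15, 4, 21, 44, 54] 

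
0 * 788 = 0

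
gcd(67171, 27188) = 1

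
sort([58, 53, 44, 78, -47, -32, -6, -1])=[-47, -32, -6, -1, 44, 53, 58, 78]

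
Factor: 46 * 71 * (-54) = -1 * 2^2 * 3^3 * 23^1 * 71^1 = -176364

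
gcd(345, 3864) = 69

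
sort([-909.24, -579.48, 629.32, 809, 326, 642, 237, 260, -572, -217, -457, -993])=[-993, -909.24, -579.48, -572, -457, -217, 237, 260, 326, 629.32, 642, 809]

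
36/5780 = 9/1445 ≈ 0.00623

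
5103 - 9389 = -4286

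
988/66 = 494/33 ≈ 14.97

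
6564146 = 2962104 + 3602042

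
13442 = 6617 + 6825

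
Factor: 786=2^1*3^1*131^1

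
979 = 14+965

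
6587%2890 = 807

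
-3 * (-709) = 2127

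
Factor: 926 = 2^1 * 463^1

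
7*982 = 6874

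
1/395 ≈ 0.00253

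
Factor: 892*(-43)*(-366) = 2^3*3^1*43^1*61^1*223^1 = 14038296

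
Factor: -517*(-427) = 7^1*11^1*47^1*61^1 = 220759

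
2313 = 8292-5979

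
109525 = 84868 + 24657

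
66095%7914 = 2783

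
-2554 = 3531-6085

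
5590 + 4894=10484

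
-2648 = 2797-5445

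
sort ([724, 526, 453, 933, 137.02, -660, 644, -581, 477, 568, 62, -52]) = [-660, -581, -52, 62, 137.02, 453, 477, 526, 568, 644, 724, 933]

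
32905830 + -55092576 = -22186746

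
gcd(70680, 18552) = 24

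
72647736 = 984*73829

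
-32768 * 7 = -229376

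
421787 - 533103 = -111316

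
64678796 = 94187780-29508984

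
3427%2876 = 551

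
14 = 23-9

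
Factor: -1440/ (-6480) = 2^1*3^ (-2) = 2/9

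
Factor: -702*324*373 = -1*2^3*3^7*13^1*373^1 = -84838104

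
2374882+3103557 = 5478439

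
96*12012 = 1153152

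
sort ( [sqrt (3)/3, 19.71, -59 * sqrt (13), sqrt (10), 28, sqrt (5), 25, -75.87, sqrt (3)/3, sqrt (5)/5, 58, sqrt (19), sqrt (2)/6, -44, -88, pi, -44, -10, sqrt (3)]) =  [-59 * sqrt (13), -88, -75.87, -44, -44, -10, sqrt (2)/6, sqrt (5)/5, sqrt (3)/3, sqrt (3)/3, sqrt (3), sqrt (5), pi, sqrt (10), sqrt (19), 19.71, 25, 28, 58]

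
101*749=75649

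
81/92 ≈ 0.880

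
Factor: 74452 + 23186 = 2^1*3^1*16273^1 = 97638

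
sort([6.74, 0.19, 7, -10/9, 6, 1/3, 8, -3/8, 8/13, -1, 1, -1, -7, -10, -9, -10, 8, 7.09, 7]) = [-10, -10, -9, -7, -10/9, -1, -1, -3/8, 0.19, 1/3, 8/13, 1, 6, 6.74, 7, 7, 7.09, 8, 8]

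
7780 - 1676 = 6104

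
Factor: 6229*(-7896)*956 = -1*2^5*3^1*7^1*47^1*239^1*6229^1 = -47020079904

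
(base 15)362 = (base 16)2ff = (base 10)767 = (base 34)mj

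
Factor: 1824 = 2^5 * 3^1 * 19^1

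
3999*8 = 31992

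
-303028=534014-837042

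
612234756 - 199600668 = 412634088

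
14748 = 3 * 4916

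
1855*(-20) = -37100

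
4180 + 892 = 5072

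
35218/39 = 903 + 1/39 ≈ 903.03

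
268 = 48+220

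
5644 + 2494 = 8138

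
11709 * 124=1451916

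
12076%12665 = 12076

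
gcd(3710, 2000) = 10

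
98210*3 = 294630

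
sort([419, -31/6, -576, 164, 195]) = [-576, -31/6, 164, 195, 419]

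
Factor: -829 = -1*829^1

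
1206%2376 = 1206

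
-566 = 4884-5450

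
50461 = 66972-16511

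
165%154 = 11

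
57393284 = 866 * 66274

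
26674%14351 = 12323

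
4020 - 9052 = -5032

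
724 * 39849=28850676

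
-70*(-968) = 67760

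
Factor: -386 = -1 * 2^1 * 193^1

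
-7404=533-7937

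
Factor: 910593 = 3^2 * 23^1 * 53^1 * 83^1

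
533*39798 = 21212334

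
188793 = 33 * 5721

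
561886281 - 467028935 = 94857346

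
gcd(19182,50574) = 6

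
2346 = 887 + 1459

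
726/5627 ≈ 0.129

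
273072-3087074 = -2814002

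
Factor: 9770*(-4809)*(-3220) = 2^3*3^1*5^2*7^2*23^1*229^1*977^1 = 151288254600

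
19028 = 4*4757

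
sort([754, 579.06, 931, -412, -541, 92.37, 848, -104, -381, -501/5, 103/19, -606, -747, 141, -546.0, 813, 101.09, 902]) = [-747, -606, -546.0, -541, -412, -381, -104, -501/5, 103/19, 92.37, 101.09, 141, 579.06, 754, 813, 848, 902, 931]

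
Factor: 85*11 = 5^1*11^1*17^1 = 935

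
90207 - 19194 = 71013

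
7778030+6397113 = 14175143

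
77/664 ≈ 0.116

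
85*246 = 20910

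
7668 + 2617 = 10285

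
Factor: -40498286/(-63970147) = 2^1*20249143^1*63970147^(-1)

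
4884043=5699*857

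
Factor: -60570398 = -1*2^1*7^1*4326457^1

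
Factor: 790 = 2^1*5^1*79^1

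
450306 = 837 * 538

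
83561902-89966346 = -6404444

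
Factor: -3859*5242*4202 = -1*2^2*11^1*17^1*191^1*227^1*2621^1 = -85001745356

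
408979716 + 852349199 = 1261328915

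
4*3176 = 12704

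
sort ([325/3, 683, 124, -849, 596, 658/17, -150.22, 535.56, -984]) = [-984, -849, -150.22, 658/17, 325/3, 124, 535.56, 596, 683]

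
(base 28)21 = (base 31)1q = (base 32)1p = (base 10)57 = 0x39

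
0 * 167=0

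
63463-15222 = 48241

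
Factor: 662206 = 2^1*467^1*709^1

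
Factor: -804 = -1*2^2*3^1*67^1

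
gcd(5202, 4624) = 578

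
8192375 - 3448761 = 4743614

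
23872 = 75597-51725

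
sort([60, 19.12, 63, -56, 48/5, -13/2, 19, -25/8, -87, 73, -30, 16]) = [-87, -56, -30, -13/2, -25/8, 48/5, 16, 19, 19.12, 60, 63, 73]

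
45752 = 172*266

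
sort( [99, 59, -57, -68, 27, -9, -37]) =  [-68, -57, -37, -9, 27, 59, 99]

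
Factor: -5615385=-1 * 3^1 * 5^1 * 374359^1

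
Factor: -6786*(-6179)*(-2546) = -1*2^2*3^2*13^1*19^1*29^1*37^1*67^1*167^1 = -106755546924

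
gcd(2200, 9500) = 100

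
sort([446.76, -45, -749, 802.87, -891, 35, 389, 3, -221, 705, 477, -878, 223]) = [-891, -878, -749, -221, -45, 3, 35, 223, 389, 446.76, 477, 705, 802.87]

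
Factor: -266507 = -1 * 31^1 * 8597^1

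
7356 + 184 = 7540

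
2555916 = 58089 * 44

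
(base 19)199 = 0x21d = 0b1000011101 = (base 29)ij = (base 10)541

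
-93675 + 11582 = -82093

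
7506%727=236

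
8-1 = 7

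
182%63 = 56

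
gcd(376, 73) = 1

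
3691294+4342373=8033667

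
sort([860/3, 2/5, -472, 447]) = [-472, 2/5, 860/3, 447]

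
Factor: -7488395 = -1 * 5^1 * 107^1 * 13997^1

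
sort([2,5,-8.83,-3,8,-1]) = [-8.83,-3,-1,2,5,8]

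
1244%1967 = 1244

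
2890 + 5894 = 8784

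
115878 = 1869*62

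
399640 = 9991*40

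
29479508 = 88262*334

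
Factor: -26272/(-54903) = 2^5 * 3^(-1) * 821^1 * 18301^(-1)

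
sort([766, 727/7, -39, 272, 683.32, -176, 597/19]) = [-176, -39, 597/19, 727/7, 272, 683.32, 766]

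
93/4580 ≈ 0.0203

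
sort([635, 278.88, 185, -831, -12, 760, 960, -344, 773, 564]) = [-831, -344, -12, 185, 278.88, 564, 635, 760, 773, 960]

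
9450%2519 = 1893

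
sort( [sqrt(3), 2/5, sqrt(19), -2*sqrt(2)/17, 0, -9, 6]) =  [-9, -2*sqrt(2)/17, 0, 2/5, sqrt(3), sqrt(19), 6]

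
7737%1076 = 205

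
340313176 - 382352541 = -42039365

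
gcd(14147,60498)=1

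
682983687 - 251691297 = 431292390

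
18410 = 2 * 9205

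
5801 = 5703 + 98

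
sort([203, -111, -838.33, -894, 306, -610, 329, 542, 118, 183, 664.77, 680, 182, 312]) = [-894, -838.33, -610, -111, 118, 182, 183, 203, 306, 312, 329, 542, 664.77, 680]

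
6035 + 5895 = 11930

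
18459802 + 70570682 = 89030484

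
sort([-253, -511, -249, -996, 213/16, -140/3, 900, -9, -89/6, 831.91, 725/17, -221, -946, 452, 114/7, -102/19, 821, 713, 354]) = [-996, -946, -511, -253, -249, -221, -140/3, -89/6, -9, -102/19, 213/16, 114/7, 725/17, 354, 452, 713, 821, 831.91, 900]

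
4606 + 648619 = 653225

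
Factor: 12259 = 13^1 * 23^1 * 41^1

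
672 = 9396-8724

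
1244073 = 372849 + 871224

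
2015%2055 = 2015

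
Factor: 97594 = 2^1*7^1*6971^1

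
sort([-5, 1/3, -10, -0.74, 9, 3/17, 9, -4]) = [-10, -5, -4, -0.74, 3/17, 1/3, 9, 9]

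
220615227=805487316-584872089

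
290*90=26100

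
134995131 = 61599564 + 73395567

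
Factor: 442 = 2^1*13^1*17^1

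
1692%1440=252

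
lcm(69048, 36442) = 1311912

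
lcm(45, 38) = 1710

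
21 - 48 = -27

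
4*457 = 1828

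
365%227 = 138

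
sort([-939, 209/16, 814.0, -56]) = [-939, -56, 209/16, 814.0]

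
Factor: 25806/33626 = 3^1 * 11^1 * 43^(-1) = 33/43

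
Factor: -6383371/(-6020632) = 2^(-3)*29^(-1)*25951^(-1)*6383371^1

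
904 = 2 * 452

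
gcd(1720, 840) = 40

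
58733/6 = 9788 + 5/6 ≈ 9788.83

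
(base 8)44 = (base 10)36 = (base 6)100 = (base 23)1d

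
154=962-808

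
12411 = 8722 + 3689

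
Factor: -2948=-1 * 2^2 * 11^1 * 67^1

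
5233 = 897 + 4336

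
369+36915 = 37284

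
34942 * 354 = 12369468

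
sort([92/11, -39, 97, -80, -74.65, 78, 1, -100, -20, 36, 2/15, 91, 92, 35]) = [-100, -80, -74.65, -39, -20, 2/15, 1, 92/11, 35, 36, 78, 91, 92, 97]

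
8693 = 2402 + 6291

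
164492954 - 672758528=-508265574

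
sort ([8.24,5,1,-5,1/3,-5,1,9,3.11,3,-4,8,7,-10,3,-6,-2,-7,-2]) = [-10,-7,-6,-5,-5,-4,-2,-2,1/3,1,1,3,3,3.11,5,7,8,8.24,9]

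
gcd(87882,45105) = 291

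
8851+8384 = 17235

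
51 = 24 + 27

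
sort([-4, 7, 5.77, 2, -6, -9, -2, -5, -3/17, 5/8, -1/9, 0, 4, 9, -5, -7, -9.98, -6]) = [-9.98, -9, -7, -6, -6, -5, -5, -4, -2, -3/17, -1/9, 0, 5/8, 2, 4, 5.77, 7, 9]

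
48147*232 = 11170104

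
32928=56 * 588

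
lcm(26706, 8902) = 26706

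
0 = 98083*0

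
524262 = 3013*174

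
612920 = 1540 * 398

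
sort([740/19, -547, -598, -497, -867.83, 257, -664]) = [-867.83, -664, -598, -547, -497, 740/19, 257]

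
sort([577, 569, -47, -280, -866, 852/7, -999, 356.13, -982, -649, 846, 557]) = [-999, -982, -866, -649, -280, -47, 852/7, 356.13, 557, 569, 577, 846]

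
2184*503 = 1098552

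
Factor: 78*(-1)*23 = -1*2^1*3^1*13^1*23^1 = -1794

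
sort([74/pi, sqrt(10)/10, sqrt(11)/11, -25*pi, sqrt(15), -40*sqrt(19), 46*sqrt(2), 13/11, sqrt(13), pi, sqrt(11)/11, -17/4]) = [-40*sqrt(19), -25*pi, -17/4, sqrt(11)/11, sqrt(11)/11, sqrt(10)/10, 13/11, pi, sqrt(13), sqrt(15), 74/pi, 46*sqrt(2)]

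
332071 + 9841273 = 10173344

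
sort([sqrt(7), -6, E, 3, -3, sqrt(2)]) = [-6, -3, sqrt(2), sqrt(7), E, 3]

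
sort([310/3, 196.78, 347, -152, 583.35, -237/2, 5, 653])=[-152, -237/2, 5, 310/3, 196.78, 347, 583.35, 653]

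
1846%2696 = 1846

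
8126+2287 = 10413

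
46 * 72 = 3312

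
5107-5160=-53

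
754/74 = 10+7/37 ≈ 10.19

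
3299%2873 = 426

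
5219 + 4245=9464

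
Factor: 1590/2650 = 3^1*5^ (-1) = 3/5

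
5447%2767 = 2680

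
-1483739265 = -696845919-786893346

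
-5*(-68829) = 344145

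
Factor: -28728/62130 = -1 * 2^2 * 3^2 * 5^ (-1) * 7^1 * 109^ (-1) = -252/545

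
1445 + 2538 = 3983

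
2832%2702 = 130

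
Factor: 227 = 227^1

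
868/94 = 9 + 11/47 ≈ 9.23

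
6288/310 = 3144/155 ≈ 20.28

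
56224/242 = 28112/121≈232.33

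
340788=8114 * 42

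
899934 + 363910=1263844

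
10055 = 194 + 9861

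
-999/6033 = -333/2011 ≈ -0.166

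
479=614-135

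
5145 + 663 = 5808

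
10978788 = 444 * 24727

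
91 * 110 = 10010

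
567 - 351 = 216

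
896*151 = 135296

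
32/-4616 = -4/577 ≈ -0.00693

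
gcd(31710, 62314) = 14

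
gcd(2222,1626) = 2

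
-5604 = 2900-8504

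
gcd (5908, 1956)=4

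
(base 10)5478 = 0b1010101100110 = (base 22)b70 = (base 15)1953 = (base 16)1566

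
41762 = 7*5966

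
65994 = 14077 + 51917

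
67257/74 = 908+65/74 ≈ 908.88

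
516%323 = 193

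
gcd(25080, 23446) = 38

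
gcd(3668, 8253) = 917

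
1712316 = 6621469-4909153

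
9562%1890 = 112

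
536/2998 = 268/1499 ≈ 0.179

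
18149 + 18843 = 36992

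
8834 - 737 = 8097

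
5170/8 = 2585/4 = 646.25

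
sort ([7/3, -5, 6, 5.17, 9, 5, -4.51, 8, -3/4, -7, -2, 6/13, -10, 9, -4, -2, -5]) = [-10, -7, -5, -5, -4.51, -4, -2, -2, -3/4, 6/13, 7/3, 5, 5.17, 6, 8, 9, 9]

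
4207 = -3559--7766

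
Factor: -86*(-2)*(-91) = -1*2^2*7^1*13^1*43^1 = -15652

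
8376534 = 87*96282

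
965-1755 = -790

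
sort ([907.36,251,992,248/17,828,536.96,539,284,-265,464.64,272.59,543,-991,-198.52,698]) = [-991,-265,-198.52,248/17,251,272.59,284,464.64,536.96,539,543,698,828,907.36,992]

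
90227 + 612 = 90839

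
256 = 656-400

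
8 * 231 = 1848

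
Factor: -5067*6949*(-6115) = 3^2*5^1*563^1*1223^1*6949^1 = 215312715045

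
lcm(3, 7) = 21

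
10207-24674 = -14467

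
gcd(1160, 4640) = 1160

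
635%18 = 5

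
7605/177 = 42 + 57/59 ≈ 42.97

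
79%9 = 7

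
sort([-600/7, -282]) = [-282, -600/7]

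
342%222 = 120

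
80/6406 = 40/3203 ≈ 0.0125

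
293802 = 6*48967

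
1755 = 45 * 39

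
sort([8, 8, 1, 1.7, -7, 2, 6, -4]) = [-7, -4, 1, 1.7, 2, 6, 8, 8]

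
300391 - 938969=-638578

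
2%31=2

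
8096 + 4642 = 12738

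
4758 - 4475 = 283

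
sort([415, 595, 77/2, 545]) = [77/2, 415, 545, 595]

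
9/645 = 3/215 ≈ 0.0140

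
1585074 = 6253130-4668056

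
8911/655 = 13+396/655 ≈ 13.60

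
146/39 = 3 + 29/39 ≈ 3.74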